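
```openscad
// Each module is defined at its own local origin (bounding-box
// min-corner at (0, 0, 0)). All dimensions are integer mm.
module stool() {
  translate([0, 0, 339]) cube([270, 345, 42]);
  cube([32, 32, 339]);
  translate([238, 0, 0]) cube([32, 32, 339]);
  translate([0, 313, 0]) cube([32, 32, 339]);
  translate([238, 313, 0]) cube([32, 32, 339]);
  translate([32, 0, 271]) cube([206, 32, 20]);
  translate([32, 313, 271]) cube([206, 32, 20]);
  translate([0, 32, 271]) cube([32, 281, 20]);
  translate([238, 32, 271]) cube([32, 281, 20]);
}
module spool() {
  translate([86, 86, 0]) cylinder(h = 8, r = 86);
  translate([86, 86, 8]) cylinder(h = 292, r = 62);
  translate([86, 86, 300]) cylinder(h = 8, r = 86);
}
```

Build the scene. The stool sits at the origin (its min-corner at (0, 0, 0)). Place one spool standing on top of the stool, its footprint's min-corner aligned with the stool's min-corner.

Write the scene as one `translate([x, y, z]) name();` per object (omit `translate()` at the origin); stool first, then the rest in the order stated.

stool();
translate([0, 0, 381]) spool();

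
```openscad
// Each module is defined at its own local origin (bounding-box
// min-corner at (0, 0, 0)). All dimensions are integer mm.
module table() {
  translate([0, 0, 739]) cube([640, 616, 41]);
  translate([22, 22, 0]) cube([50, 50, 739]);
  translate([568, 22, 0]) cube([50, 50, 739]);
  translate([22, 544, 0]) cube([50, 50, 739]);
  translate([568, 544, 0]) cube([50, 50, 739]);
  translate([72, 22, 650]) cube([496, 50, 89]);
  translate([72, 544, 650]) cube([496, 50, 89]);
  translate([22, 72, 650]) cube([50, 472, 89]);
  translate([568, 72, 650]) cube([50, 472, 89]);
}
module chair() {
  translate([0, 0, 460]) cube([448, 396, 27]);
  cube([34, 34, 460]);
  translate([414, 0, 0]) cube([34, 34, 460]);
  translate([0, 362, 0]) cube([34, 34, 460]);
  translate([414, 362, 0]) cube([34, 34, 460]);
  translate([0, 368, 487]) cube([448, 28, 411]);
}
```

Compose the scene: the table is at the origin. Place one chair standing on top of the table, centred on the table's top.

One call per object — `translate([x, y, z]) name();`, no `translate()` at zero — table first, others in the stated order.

table();
translate([96, 110, 780]) chair();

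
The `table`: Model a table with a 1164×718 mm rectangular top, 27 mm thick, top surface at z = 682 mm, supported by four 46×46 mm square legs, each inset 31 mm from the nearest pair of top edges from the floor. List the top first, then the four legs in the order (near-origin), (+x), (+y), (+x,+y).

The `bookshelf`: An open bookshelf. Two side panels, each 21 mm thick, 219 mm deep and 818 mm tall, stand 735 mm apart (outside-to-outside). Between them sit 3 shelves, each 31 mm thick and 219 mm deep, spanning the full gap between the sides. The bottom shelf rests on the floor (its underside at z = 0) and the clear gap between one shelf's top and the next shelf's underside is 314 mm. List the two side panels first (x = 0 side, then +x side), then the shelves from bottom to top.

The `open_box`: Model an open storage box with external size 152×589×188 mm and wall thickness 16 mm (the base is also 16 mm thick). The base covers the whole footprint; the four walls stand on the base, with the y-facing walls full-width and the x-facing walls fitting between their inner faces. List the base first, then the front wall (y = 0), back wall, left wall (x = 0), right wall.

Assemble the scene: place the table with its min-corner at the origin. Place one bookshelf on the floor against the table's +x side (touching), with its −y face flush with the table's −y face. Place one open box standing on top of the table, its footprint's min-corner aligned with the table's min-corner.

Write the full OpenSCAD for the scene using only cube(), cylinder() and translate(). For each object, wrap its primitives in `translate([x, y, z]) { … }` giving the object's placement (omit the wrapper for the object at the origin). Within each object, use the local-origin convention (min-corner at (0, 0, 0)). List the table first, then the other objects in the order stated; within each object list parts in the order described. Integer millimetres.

translate([0, 0, 655]) cube([1164, 718, 27]);
translate([31, 31, 0]) cube([46, 46, 655]);
translate([1087, 31, 0]) cube([46, 46, 655]);
translate([31, 641, 0]) cube([46, 46, 655]);
translate([1087, 641, 0]) cube([46, 46, 655]);
translate([1164, 0, 0]) {
  cube([21, 219, 818]);
  translate([714, 0, 0]) cube([21, 219, 818]);
  translate([21, 0, 0]) cube([693, 219, 31]);
  translate([21, 0, 345]) cube([693, 219, 31]);
  translate([21, 0, 690]) cube([693, 219, 31]);
}
translate([0, 0, 682]) {
  cube([152, 589, 16]);
  translate([0, 0, 16]) cube([152, 16, 172]);
  translate([0, 573, 16]) cube([152, 16, 172]);
  translate([0, 16, 16]) cube([16, 557, 172]);
  translate([136, 16, 16]) cube([16, 557, 172]);
}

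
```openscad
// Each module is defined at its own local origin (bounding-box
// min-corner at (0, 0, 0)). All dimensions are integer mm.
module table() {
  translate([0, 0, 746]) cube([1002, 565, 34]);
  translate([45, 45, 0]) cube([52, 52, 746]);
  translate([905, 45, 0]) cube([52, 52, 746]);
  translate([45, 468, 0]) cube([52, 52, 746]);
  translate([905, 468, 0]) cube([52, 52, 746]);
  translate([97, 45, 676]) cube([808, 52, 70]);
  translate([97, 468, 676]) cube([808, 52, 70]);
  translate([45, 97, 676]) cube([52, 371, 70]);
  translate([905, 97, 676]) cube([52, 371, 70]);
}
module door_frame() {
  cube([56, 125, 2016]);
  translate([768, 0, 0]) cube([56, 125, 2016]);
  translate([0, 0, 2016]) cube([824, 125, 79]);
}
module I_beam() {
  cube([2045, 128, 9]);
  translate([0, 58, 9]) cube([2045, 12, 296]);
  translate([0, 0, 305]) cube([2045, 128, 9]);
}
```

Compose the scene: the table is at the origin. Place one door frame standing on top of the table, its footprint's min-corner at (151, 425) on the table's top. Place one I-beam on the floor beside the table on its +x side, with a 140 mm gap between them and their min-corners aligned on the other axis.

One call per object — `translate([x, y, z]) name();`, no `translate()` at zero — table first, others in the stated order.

table();
translate([151, 425, 780]) door_frame();
translate([1142, 0, 0]) I_beam();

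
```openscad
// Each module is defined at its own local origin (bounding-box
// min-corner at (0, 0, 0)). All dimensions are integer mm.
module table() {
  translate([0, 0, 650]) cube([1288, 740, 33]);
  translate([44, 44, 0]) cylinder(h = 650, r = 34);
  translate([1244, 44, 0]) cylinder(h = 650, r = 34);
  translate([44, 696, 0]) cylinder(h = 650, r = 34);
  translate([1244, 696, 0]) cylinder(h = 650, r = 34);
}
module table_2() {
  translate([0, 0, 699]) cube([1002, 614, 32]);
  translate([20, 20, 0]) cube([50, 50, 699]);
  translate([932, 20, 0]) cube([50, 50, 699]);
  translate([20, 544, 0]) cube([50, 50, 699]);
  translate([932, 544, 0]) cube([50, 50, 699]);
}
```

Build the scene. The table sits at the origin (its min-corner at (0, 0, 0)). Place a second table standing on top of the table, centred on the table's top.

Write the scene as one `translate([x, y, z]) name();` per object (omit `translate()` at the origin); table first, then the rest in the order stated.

table();
translate([143, 63, 683]) table_2();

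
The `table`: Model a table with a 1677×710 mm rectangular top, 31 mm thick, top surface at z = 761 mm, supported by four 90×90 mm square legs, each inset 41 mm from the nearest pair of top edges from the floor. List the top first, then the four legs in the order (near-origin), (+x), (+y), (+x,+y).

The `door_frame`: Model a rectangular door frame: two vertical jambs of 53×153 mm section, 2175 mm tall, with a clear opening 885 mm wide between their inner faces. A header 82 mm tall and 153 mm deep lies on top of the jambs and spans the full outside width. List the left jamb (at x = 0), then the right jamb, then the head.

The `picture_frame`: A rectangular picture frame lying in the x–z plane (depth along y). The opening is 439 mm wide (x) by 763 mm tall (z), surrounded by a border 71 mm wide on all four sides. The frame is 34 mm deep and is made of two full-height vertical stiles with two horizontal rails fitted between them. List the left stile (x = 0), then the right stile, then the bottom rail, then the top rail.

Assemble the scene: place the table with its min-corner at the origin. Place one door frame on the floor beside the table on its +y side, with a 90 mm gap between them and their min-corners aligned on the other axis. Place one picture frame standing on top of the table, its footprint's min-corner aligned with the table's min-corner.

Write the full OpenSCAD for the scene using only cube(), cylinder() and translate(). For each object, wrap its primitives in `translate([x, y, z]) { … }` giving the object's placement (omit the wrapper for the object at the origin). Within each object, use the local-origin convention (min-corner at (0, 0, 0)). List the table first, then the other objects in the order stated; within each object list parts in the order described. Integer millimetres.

translate([0, 0, 730]) cube([1677, 710, 31]);
translate([41, 41, 0]) cube([90, 90, 730]);
translate([1546, 41, 0]) cube([90, 90, 730]);
translate([41, 579, 0]) cube([90, 90, 730]);
translate([1546, 579, 0]) cube([90, 90, 730]);
translate([0, 800, 0]) {
  cube([53, 153, 2175]);
  translate([938, 0, 0]) cube([53, 153, 2175]);
  translate([0, 0, 2175]) cube([991, 153, 82]);
}
translate([0, 0, 761]) {
  cube([71, 34, 905]);
  translate([510, 0, 0]) cube([71, 34, 905]);
  translate([71, 0, 0]) cube([439, 34, 71]);
  translate([71, 0, 834]) cube([439, 34, 71]);
}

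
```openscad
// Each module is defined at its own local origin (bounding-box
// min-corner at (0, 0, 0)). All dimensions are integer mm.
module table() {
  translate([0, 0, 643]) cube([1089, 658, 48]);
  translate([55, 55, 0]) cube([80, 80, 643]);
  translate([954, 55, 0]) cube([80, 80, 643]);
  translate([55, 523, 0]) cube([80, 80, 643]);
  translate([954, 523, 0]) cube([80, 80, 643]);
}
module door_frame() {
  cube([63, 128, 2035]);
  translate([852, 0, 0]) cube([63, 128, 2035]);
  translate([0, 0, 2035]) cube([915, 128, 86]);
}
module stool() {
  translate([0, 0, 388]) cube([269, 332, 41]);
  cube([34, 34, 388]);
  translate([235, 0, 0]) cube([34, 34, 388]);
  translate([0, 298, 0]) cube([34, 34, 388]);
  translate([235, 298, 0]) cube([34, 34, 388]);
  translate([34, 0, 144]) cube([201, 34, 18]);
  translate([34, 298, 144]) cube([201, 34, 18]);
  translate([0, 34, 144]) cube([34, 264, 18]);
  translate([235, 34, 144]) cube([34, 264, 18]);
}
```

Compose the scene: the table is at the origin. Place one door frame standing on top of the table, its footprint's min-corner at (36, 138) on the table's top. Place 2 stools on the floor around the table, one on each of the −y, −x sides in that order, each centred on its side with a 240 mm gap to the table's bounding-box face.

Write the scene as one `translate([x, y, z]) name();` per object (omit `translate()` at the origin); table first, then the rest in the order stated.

table();
translate([36, 138, 691]) door_frame();
translate([410, -572, 0]) stool();
translate([-509, 163, 0]) stool();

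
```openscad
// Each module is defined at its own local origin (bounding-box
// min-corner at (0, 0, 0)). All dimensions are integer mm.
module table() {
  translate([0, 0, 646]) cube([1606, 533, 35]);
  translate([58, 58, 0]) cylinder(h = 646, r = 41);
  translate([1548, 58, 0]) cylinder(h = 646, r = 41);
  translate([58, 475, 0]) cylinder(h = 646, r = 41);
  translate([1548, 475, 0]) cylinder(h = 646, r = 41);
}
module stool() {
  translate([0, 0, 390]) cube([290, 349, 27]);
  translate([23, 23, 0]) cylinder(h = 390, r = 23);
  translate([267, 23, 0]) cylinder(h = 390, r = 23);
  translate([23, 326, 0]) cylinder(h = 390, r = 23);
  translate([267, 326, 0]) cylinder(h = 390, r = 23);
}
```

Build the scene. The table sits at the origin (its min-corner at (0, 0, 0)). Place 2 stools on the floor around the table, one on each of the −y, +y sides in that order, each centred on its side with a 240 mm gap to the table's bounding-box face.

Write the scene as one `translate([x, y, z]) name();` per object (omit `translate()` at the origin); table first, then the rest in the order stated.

table();
translate([658, -589, 0]) stool();
translate([658, 773, 0]) stool();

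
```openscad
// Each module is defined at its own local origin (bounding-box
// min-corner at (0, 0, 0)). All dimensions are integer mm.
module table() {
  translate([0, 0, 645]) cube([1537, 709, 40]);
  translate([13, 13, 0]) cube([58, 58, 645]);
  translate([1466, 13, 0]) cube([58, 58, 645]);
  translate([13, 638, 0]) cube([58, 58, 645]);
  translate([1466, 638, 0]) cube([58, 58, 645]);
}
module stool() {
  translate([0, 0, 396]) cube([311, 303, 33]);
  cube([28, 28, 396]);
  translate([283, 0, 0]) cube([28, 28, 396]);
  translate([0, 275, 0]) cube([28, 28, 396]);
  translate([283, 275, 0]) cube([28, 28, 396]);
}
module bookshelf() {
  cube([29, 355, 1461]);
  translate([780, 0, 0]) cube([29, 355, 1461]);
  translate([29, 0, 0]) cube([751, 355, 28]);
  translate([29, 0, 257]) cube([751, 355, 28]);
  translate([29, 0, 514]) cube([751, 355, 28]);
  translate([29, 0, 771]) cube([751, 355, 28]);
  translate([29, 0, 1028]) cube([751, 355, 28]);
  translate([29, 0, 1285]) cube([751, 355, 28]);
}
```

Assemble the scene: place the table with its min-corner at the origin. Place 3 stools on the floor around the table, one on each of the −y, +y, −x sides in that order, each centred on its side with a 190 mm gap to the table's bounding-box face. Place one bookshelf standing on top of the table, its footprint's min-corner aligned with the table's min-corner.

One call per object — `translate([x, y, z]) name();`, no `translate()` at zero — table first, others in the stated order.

table();
translate([613, -493, 0]) stool();
translate([613, 899, 0]) stool();
translate([-501, 203, 0]) stool();
translate([0, 0, 685]) bookshelf();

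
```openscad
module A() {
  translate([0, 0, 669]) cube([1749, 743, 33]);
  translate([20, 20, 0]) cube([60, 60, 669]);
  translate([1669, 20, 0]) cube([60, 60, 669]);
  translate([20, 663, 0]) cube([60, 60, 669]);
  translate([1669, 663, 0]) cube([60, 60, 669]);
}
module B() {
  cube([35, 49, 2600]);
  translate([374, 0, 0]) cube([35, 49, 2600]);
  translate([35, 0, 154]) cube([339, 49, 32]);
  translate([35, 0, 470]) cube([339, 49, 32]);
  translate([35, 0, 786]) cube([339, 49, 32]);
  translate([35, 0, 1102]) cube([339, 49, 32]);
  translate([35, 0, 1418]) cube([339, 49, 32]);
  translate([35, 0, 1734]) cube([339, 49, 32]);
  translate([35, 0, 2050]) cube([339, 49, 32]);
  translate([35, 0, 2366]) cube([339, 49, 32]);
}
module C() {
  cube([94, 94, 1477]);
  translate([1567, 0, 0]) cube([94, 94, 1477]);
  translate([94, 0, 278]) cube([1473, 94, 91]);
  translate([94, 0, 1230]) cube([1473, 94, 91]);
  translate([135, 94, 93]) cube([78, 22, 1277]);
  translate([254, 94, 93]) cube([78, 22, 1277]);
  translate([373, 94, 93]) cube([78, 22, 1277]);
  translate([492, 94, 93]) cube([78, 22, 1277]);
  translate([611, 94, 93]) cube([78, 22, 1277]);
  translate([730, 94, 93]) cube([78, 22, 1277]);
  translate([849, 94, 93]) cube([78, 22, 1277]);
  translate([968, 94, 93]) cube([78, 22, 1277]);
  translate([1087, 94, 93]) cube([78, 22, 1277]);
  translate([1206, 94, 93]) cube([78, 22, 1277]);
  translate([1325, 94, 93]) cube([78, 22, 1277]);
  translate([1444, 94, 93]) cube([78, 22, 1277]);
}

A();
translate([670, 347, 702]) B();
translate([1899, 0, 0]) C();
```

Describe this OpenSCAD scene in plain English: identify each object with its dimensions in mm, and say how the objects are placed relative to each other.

A is a rectangular dining table. The top is 1749×743×33 mm with its upper surface at z = 702 mm. It stands on four 60×60 mm square legs, each inset 20 mm from the nearest pair of top edges, running from the floor to the underside of the top.

B is a wooden ladder with two side rails of 35×49 mm section and 2600 mm height, set 409 mm apart overall. Between them run 8 rectangular rungs (49 mm deep, 32 mm thick), front faces flush with the rails' −y face. The bottom of the first rung is 154 mm above the floor and each subsequent rung is 316 mm higher than the one below.

C is a fence section. Two 94×94 mm posts, 1477 mm tall, stand on the floor with a clear span of 1473 mm between their inner faces. Two horizontal rails of 94×91 mm section span the gap between the posts with their undersides at z = 278 mm and z = 1230 mm, flush with the posts' −y face. 12 pickets, each 78 mm wide, 22 mm thick and 1277 mm tall, are fixed to the +y face of the rails with their bottoms at z = 93 mm, evenly spaced across the span with equal gaps (rounded down to the nearest mm) at the −x end and between each pair — any rounding remainder accumulates at the +x end.

The ladder is on top of the table, centred. The fence section is on the floor beside the table on its +x side.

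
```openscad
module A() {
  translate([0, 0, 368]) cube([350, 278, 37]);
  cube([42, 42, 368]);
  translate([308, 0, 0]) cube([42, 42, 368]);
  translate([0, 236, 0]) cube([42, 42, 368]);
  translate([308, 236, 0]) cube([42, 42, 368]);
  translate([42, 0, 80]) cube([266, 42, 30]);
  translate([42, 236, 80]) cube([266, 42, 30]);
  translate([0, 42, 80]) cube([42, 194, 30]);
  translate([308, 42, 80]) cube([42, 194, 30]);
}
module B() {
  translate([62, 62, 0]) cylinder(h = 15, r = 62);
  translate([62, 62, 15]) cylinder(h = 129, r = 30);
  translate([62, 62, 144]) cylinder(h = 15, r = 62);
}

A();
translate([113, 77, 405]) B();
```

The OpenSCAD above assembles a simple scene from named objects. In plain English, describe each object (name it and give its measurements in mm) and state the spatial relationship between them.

A is a four-legged stool. The seat is a 350×278×37 mm slab whose top surface is at z = 405 mm; four square legs, each 42×42 mm in cross-section, run from the floor (z = 0) to the underside of the seat, each flush with a corner of the seat. Four stretchers, 42 mm wide and 30 mm tall, connect adjacent legs with their undersides at z = 80 mm, each running between the inner faces of the legs it joins and aligned with the legs' outer faces on the other axis.

B is a spool: two coaxial disc flanges of radius 62 mm and thickness 15 mm, joined by a core cylinder of radius 30 mm and height 129 mm. The lower flange rests on z = 0 and the three cylinders share a vertical axis.

The spool is on top of the stool, centred.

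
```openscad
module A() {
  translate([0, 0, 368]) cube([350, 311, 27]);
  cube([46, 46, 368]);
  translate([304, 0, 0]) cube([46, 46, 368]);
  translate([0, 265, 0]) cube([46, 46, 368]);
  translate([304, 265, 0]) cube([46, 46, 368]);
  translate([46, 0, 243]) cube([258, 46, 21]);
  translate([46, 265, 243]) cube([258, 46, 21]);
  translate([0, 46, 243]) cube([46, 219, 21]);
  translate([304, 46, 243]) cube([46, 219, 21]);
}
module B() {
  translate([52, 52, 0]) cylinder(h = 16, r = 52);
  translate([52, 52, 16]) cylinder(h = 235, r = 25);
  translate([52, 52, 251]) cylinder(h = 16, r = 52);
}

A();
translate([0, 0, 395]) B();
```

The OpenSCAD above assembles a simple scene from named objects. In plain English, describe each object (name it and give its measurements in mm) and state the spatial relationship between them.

A is a four-legged stool. The seat is a 350×311×27 mm slab whose top surface is at z = 395 mm; four square legs, each 46×46 mm in cross-section, run from the floor (z = 0) to the underside of the seat, each flush with a corner of the seat. Four stretchers, 46 mm wide and 21 mm tall, connect adjacent legs with their undersides at z = 243 mm, each running between the inner faces of the legs it joins and aligned with the legs' outer faces on the other axis.

B is a spool: two coaxial disc flanges of radius 52 mm and thickness 16 mm, joined by a core cylinder of radius 25 mm and height 235 mm. The lower flange rests on z = 0 and the three cylinders share a vertical axis.

The spool is on top of the stool.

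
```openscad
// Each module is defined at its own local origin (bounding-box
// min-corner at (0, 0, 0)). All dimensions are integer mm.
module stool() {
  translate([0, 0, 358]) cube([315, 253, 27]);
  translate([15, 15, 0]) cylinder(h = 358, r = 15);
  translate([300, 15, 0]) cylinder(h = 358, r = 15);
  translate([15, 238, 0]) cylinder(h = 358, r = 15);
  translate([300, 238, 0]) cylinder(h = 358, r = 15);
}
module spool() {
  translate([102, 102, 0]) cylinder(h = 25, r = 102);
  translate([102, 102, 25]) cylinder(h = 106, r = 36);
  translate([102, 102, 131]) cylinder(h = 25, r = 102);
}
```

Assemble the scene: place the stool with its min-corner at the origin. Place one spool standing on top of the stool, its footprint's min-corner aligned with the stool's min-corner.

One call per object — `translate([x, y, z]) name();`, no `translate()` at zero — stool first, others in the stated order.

stool();
translate([0, 0, 385]) spool();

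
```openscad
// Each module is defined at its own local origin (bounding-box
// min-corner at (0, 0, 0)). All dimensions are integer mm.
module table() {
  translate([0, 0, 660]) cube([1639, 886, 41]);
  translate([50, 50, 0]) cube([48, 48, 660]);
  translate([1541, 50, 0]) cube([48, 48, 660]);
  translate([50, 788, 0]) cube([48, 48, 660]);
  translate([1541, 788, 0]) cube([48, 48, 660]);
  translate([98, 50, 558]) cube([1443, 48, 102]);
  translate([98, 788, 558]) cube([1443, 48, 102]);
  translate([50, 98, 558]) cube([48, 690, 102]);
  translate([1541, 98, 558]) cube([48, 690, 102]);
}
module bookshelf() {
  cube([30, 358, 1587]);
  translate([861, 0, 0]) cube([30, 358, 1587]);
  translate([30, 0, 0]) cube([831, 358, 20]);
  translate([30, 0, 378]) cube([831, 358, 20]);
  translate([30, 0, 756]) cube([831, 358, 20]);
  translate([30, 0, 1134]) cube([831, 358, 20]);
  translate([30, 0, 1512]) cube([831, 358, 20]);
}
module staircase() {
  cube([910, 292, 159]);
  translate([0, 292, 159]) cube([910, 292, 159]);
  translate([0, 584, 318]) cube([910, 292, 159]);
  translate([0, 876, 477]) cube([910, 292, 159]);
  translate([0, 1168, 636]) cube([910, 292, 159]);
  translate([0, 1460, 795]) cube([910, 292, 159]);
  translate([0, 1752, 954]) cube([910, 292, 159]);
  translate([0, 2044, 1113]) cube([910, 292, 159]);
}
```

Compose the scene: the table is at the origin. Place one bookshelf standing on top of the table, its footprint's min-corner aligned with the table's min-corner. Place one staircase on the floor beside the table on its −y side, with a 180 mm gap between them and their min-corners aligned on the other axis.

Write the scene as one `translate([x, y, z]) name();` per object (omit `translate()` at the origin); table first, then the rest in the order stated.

table();
translate([0, 0, 701]) bookshelf();
translate([0, -2516, 0]) staircase();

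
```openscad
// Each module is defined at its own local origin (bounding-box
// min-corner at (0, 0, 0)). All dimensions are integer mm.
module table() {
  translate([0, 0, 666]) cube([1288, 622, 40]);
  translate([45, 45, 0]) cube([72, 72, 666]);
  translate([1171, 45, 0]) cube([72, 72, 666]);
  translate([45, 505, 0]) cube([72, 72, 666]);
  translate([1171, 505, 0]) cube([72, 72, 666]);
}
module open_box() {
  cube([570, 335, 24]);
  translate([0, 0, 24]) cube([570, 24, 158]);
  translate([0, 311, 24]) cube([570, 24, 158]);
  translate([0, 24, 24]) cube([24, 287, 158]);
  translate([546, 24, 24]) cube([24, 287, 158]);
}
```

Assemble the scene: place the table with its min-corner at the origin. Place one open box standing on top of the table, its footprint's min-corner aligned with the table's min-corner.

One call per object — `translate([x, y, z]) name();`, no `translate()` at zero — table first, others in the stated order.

table();
translate([0, 0, 706]) open_box();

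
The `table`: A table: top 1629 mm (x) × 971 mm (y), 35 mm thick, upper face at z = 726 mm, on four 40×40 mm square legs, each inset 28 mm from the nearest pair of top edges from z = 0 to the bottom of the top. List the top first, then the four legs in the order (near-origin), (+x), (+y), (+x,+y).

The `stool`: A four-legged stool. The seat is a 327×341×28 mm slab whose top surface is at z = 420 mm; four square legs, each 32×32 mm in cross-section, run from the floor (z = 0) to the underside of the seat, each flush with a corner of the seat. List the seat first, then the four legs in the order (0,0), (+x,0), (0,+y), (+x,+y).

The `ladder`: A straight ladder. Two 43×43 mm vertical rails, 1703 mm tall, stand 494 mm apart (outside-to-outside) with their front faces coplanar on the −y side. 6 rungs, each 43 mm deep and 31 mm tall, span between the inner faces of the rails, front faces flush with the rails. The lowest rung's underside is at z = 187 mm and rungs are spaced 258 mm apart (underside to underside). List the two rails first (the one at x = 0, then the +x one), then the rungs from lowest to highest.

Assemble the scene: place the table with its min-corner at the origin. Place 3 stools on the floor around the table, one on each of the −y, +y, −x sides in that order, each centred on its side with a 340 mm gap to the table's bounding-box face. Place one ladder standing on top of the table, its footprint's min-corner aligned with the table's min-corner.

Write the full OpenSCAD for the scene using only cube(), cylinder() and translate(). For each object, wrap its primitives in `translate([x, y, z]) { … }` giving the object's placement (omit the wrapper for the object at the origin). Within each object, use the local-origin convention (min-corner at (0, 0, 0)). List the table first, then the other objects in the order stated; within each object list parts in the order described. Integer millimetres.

translate([0, 0, 691]) cube([1629, 971, 35]);
translate([28, 28, 0]) cube([40, 40, 691]);
translate([1561, 28, 0]) cube([40, 40, 691]);
translate([28, 903, 0]) cube([40, 40, 691]);
translate([1561, 903, 0]) cube([40, 40, 691]);
translate([651, -681, 0]) {
  translate([0, 0, 392]) cube([327, 341, 28]);
  cube([32, 32, 392]);
  translate([295, 0, 0]) cube([32, 32, 392]);
  translate([0, 309, 0]) cube([32, 32, 392]);
  translate([295, 309, 0]) cube([32, 32, 392]);
}
translate([651, 1311, 0]) {
  translate([0, 0, 392]) cube([327, 341, 28]);
  cube([32, 32, 392]);
  translate([295, 0, 0]) cube([32, 32, 392]);
  translate([0, 309, 0]) cube([32, 32, 392]);
  translate([295, 309, 0]) cube([32, 32, 392]);
}
translate([-667, 315, 0]) {
  translate([0, 0, 392]) cube([327, 341, 28]);
  cube([32, 32, 392]);
  translate([295, 0, 0]) cube([32, 32, 392]);
  translate([0, 309, 0]) cube([32, 32, 392]);
  translate([295, 309, 0]) cube([32, 32, 392]);
}
translate([0, 0, 726]) {
  cube([43, 43, 1703]);
  translate([451, 0, 0]) cube([43, 43, 1703]);
  translate([43, 0, 187]) cube([408, 43, 31]);
  translate([43, 0, 445]) cube([408, 43, 31]);
  translate([43, 0, 703]) cube([408, 43, 31]);
  translate([43, 0, 961]) cube([408, 43, 31]);
  translate([43, 0, 1219]) cube([408, 43, 31]);
  translate([43, 0, 1477]) cube([408, 43, 31]);
}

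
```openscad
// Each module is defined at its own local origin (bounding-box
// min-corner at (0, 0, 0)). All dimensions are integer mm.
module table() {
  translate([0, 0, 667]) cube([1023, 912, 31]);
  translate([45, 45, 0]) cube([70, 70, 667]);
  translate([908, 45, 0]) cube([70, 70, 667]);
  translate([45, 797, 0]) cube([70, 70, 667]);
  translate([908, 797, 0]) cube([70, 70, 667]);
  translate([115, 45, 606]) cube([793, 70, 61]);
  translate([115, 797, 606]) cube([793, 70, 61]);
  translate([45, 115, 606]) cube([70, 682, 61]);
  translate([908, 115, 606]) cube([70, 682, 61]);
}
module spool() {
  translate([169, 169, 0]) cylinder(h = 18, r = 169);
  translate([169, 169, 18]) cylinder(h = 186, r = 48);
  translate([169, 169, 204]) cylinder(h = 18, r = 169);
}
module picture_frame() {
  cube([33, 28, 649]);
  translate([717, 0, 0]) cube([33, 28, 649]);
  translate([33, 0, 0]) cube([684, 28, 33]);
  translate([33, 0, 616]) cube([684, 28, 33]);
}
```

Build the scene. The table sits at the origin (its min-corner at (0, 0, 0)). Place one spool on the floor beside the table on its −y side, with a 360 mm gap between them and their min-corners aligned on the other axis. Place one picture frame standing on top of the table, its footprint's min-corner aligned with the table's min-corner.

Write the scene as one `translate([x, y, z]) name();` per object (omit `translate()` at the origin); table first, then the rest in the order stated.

table();
translate([0, -698, 0]) spool();
translate([0, 0, 698]) picture_frame();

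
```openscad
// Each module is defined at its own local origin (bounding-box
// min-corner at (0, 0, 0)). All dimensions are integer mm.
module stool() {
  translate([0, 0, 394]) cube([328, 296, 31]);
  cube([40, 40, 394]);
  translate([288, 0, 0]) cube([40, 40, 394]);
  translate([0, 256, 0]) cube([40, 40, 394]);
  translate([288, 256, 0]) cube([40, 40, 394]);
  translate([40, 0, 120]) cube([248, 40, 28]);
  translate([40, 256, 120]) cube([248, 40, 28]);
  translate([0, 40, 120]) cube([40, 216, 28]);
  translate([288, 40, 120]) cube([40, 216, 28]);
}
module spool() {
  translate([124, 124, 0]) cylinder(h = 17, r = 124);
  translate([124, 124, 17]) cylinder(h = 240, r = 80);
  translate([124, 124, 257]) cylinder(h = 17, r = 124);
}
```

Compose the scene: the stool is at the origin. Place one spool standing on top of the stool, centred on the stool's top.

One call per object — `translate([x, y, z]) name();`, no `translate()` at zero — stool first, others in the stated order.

stool();
translate([40, 24, 425]) spool();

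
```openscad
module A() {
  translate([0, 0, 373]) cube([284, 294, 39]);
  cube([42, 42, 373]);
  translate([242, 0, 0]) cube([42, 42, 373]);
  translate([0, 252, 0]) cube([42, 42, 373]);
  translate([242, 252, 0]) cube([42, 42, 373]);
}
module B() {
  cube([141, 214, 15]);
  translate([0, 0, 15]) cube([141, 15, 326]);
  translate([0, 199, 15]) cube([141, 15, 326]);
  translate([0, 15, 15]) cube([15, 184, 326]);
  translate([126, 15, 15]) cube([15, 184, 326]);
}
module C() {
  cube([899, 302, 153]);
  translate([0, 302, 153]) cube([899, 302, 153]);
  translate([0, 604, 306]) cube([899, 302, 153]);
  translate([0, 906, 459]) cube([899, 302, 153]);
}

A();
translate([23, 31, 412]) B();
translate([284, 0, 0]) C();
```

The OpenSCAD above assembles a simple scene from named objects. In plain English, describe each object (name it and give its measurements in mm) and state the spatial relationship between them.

A is a simple wooden stool: a rectangular seat 284 mm (x) by 294 mm (y), 39 mm thick, top face at z = 412 mm, on four square legs, each 42×42 mm in cross-section. The legs rest on z = 0, each flush with a corner of the seat.

B is an open-topped rectangular box: outside dimensions 141×214×341 mm, with a uniform wall and base thickness of 15 mm. The base is a full 141×214 slab on the floor; four walls sit on top of the base. The front and back walls (the −y and +y sides) span the full width; the two side walls fit between them.

C is a run of 4 identical solid stair steps. Each tread is 899×302 mm and each step block is 153 mm high. Step 1 rests on the floor; step k is offset from step 1 by (k−1)×302 mm in y and (k−1)×153 mm in z.

The open box is on top of the stool. The staircase is against the stool's +x side, with their −y faces flush.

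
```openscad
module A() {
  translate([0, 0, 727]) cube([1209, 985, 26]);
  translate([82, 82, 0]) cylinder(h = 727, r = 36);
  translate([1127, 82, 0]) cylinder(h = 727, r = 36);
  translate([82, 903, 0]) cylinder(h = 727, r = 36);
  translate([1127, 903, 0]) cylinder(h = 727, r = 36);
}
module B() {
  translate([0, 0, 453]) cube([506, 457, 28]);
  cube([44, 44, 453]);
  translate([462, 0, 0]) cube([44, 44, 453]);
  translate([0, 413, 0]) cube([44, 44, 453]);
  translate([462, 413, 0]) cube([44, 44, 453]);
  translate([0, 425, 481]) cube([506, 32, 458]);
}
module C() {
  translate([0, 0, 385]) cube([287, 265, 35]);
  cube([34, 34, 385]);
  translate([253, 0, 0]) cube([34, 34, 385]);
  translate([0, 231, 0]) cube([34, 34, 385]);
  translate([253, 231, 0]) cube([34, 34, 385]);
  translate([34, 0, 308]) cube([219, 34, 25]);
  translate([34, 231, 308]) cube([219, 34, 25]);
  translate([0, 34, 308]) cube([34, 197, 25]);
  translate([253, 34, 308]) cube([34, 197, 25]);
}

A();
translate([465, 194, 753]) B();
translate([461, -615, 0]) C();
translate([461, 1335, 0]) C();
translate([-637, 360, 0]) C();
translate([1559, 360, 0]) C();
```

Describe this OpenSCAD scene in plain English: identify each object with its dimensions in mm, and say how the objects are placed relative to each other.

A is a table with a 1209×985 mm rectangular top, 26 mm thick, top surface at z = 753 mm, supported by four round legs of 72 mm diameter, each leg's bounding box inset 46 mm from the nearest pair of top edges, running from the floor.

B is a chair: 506×457 mm seat, 28 mm thick, top at z = 481 mm, on four 44 mm square corner legs flush with the seat edges. A 32 mm thick backrest slab spans the full seat width, extending 458 mm above the seat top, its back face flush with the seat's +y edge.

C is a simple wooden stool: a rectangular seat 287 mm (x) by 265 mm (y), 35 mm thick, top face at z = 420 mm, on four square legs, each 34×34 mm in cross-section. The legs rest on z = 0, each flush with a corner of the seat. Four stretchers, 34 mm wide and 25 mm tall, connect adjacent legs with their undersides at z = 308 mm, each running between the inner faces of the legs it joins and aligned with the legs' outer faces on the other axis.

The chair is on top of the table. Four stools sit around the table at the −y, +y, −x, +x sides.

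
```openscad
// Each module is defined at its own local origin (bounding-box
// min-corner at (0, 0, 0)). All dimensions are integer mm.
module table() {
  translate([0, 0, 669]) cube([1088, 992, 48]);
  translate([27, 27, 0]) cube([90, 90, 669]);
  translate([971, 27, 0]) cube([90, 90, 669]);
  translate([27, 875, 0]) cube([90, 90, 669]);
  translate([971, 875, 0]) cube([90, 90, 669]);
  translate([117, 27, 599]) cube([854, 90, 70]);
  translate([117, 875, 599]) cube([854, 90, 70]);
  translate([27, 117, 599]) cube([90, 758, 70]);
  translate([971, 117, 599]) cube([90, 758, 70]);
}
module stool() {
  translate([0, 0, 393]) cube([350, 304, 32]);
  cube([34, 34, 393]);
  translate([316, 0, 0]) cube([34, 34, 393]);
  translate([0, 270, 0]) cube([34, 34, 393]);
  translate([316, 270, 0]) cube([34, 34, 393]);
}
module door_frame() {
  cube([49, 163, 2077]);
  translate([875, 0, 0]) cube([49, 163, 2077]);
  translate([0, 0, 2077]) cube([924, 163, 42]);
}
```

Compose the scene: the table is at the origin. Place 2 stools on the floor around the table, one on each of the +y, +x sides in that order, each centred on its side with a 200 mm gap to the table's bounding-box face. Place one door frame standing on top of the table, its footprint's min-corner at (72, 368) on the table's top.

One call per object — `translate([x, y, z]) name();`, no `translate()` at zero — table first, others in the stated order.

table();
translate([369, 1192, 0]) stool();
translate([1288, 344, 0]) stool();
translate([72, 368, 717]) door_frame();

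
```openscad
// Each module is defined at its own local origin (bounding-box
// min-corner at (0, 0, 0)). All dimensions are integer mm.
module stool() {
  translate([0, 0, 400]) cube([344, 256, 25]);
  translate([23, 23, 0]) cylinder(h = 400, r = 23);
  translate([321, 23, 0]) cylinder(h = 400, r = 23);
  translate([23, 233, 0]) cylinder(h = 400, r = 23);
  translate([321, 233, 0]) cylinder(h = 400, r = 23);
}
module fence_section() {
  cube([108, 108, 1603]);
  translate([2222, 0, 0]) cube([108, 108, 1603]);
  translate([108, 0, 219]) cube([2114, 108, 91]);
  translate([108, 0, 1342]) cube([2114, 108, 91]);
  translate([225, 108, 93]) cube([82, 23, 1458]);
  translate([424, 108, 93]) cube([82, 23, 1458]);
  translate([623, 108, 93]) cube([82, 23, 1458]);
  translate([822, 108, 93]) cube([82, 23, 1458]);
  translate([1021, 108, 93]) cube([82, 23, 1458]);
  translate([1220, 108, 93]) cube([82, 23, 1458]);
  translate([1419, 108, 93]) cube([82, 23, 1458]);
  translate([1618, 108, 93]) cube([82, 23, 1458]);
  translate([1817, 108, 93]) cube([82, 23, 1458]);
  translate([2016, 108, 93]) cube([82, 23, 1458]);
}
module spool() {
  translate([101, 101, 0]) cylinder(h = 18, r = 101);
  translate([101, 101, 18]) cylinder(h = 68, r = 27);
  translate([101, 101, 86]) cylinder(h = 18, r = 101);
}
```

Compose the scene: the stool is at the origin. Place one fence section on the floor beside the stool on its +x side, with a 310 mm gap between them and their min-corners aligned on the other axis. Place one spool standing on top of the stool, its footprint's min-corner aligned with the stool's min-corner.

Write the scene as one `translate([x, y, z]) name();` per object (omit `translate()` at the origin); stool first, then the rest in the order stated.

stool();
translate([654, 0, 0]) fence_section();
translate([0, 0, 425]) spool();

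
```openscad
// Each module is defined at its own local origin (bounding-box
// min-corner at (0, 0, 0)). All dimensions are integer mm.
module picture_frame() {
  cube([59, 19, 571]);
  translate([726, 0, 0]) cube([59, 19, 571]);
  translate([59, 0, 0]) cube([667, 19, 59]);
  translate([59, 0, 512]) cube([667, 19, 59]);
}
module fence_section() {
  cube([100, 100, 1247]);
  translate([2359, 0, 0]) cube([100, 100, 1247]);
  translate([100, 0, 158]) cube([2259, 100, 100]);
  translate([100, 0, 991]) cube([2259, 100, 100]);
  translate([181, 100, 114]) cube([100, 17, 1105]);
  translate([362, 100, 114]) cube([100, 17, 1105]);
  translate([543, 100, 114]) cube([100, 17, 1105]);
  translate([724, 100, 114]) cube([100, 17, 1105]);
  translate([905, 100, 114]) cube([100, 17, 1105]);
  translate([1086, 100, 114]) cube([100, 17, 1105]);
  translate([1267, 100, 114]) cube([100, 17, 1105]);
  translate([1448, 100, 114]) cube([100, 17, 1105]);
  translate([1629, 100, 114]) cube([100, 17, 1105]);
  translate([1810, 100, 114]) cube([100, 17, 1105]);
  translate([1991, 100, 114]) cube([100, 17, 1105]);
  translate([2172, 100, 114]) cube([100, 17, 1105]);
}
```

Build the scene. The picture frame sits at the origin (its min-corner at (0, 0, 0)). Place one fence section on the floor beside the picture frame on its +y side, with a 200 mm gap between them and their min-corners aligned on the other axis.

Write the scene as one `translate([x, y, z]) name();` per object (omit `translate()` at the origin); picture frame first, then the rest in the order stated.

picture_frame();
translate([0, 219, 0]) fence_section();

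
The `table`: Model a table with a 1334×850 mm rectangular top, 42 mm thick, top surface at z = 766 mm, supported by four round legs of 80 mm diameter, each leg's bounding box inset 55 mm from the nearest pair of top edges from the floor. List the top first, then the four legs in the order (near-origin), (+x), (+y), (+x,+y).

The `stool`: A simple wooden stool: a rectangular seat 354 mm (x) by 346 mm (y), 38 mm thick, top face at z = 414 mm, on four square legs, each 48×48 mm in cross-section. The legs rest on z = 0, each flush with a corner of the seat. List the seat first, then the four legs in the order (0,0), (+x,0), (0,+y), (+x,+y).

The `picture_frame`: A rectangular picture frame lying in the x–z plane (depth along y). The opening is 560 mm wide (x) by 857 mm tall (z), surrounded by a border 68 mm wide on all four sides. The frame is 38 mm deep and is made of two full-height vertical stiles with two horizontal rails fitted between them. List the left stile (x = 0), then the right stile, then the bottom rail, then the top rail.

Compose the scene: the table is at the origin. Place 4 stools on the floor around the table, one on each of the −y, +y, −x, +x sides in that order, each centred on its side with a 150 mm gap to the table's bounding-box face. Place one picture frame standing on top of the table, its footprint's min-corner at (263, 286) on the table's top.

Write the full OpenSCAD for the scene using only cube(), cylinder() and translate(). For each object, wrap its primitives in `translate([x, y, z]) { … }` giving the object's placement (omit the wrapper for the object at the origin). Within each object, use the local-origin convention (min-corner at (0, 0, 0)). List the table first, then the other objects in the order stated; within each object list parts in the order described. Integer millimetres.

translate([0, 0, 724]) cube([1334, 850, 42]);
translate([95, 95, 0]) cylinder(h = 724, r = 40);
translate([1239, 95, 0]) cylinder(h = 724, r = 40);
translate([95, 755, 0]) cylinder(h = 724, r = 40);
translate([1239, 755, 0]) cylinder(h = 724, r = 40);
translate([490, -496, 0]) {
  translate([0, 0, 376]) cube([354, 346, 38]);
  cube([48, 48, 376]);
  translate([306, 0, 0]) cube([48, 48, 376]);
  translate([0, 298, 0]) cube([48, 48, 376]);
  translate([306, 298, 0]) cube([48, 48, 376]);
}
translate([490, 1000, 0]) {
  translate([0, 0, 376]) cube([354, 346, 38]);
  cube([48, 48, 376]);
  translate([306, 0, 0]) cube([48, 48, 376]);
  translate([0, 298, 0]) cube([48, 48, 376]);
  translate([306, 298, 0]) cube([48, 48, 376]);
}
translate([-504, 252, 0]) {
  translate([0, 0, 376]) cube([354, 346, 38]);
  cube([48, 48, 376]);
  translate([306, 0, 0]) cube([48, 48, 376]);
  translate([0, 298, 0]) cube([48, 48, 376]);
  translate([306, 298, 0]) cube([48, 48, 376]);
}
translate([1484, 252, 0]) {
  translate([0, 0, 376]) cube([354, 346, 38]);
  cube([48, 48, 376]);
  translate([306, 0, 0]) cube([48, 48, 376]);
  translate([0, 298, 0]) cube([48, 48, 376]);
  translate([306, 298, 0]) cube([48, 48, 376]);
}
translate([263, 286, 766]) {
  cube([68, 38, 993]);
  translate([628, 0, 0]) cube([68, 38, 993]);
  translate([68, 0, 0]) cube([560, 38, 68]);
  translate([68, 0, 925]) cube([560, 38, 68]);
}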